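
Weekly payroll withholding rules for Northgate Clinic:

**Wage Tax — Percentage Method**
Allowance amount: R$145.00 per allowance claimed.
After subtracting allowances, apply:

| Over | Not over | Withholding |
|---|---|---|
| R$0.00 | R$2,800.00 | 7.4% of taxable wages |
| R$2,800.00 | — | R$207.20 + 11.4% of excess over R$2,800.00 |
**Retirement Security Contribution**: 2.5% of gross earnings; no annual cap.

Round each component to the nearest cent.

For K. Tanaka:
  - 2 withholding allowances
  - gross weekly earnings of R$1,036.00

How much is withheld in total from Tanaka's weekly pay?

R$81.10

Wage Tax: taxable = R$1,036.00 − 2×R$145.00 = R$746.00
  7.4% × R$746.00 = R$55.20
Retirement Security Contribution: 2.5% × R$1,036.00 = R$25.90
Total: R$55.20 + R$25.90 = R$81.10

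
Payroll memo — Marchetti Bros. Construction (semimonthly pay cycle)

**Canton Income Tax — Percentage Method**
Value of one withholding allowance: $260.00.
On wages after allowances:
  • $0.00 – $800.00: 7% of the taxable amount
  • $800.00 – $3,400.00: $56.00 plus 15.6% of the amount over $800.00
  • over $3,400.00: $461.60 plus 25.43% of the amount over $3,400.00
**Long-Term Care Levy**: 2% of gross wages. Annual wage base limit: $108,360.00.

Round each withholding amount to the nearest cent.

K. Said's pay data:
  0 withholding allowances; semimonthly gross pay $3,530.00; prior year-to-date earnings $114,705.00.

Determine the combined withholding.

Canton Income Tax: taxable = $3,530.00
  $461.60 + 25.43% × ($3,530.00 − $3,400.00) = $461.60 + 25.43% × $130.00 = $494.66
Long-Term Care Levy: YTD $114,705.00 ≥ cap $108,360.00 → $0.00
Total: $494.66 + $0.00 = $494.66

$494.66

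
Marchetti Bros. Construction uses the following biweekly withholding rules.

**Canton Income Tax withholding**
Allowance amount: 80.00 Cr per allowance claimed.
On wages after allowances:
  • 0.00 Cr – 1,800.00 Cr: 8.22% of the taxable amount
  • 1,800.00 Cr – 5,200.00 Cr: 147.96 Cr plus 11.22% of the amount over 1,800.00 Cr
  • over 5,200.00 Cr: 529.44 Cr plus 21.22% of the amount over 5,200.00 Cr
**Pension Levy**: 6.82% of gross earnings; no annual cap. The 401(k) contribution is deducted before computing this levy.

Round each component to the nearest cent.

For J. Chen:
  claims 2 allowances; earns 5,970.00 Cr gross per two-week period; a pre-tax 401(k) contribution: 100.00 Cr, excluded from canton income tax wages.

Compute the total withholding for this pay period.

1,037.99 Cr

Canton Income Tax: taxable = 5,970.00 Cr − 100.00 Cr − 2×80.00 Cr = 5,710.00 Cr
  529.44 Cr + 21.22% × (5,710.00 Cr − 5,200.00 Cr) = 529.44 Cr + 21.22% × 510.00 Cr = 637.66 Cr
Pension Levy: 6.82% × 5,870.00 Cr = 400.33 Cr
Total: 637.66 Cr + 400.33 Cr = 1,037.99 Cr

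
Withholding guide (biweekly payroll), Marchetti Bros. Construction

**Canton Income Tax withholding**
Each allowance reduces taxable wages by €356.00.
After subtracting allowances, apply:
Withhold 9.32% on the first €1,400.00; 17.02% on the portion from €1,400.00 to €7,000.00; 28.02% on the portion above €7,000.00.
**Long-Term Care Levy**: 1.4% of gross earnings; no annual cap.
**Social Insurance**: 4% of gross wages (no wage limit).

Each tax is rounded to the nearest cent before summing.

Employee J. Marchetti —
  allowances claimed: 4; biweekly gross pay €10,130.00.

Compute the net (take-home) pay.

€8,021.36

Canton Income Tax: taxable = €10,130.00 − 4×€356.00 = €8,706.00
  €1,083.60 + 28.02% × (€8,706.00 − €7,000.00) = €1,083.60 + 28.02% × €1,706.00 = €1,561.62
Long-Term Care Levy: 1.4% × €10,130.00 = €141.82
Social Insurance: 4% × €10,130.00 = €405.20
Total withheld: €1,561.62 + €141.82 + €405.20 = €2,108.64
Net pay: €10,130.00 − €2,108.64 = €8,021.36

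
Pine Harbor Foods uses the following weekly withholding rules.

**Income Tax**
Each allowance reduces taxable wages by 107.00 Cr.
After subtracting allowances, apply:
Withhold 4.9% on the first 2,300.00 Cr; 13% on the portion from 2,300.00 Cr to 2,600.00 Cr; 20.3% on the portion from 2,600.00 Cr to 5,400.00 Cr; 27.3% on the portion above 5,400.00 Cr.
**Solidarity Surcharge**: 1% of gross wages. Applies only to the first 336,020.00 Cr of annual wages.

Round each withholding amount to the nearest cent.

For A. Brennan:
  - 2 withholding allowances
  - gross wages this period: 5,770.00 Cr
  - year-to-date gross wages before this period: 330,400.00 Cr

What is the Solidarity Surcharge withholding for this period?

Solidarity Surcharge: cap 336,020.00 Cr − YTD 330,400.00 Cr = 5,620.00 Cr subject; 1% × 5,620.00 Cr = 56.20 Cr

56.20 Cr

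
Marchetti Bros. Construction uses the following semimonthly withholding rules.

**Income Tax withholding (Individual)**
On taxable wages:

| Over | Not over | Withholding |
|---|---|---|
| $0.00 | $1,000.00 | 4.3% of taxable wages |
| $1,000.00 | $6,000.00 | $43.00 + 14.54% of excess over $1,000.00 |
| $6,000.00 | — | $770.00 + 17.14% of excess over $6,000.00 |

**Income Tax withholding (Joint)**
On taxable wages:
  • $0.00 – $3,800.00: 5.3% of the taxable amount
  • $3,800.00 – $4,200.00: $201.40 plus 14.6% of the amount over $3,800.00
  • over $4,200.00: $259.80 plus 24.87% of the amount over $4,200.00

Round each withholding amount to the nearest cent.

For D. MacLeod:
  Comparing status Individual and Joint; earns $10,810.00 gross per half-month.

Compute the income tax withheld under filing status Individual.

Income Tax (Individual): taxable = $10,810.00
  $770.00 + 17.14% × ($10,810.00 − $6,000.00) = $770.00 + 17.14% × $4,810.00 = $1,594.43

$1,594.43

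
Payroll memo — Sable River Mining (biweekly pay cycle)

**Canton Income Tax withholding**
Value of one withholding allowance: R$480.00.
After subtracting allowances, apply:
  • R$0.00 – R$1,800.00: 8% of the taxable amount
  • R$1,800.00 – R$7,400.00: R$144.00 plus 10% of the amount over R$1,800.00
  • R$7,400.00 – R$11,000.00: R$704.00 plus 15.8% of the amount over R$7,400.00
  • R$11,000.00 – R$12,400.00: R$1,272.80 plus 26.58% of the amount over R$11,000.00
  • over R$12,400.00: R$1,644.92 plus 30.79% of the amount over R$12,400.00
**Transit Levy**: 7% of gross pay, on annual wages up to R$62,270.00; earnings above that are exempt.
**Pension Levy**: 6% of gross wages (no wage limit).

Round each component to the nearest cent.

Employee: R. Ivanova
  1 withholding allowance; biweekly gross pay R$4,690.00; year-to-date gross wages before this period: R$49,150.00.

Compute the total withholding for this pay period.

Canton Income Tax: taxable = R$4,690.00 − 1×R$480.00 = R$4,210.00
  R$144.00 + 10% × (R$4,210.00 − R$1,800.00) = R$144.00 + 10% × R$2,410.00 = R$385.00
Transit Levy: 7% × R$4,690.00 = R$328.30
Pension Levy: 6% × R$4,690.00 = R$281.40
Total: R$385.00 + R$328.30 + R$281.40 = R$994.70

R$994.70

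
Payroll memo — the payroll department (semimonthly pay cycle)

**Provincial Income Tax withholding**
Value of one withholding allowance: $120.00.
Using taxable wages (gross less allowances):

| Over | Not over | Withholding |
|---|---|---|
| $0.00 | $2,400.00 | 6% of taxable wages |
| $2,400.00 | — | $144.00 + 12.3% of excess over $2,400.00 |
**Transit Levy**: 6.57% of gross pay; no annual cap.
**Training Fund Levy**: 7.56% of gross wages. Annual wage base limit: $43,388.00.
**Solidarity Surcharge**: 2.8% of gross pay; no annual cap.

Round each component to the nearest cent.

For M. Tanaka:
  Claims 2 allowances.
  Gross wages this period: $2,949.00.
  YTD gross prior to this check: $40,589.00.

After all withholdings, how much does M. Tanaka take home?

$2,279.07

Provincial Income Tax: taxable = $2,949.00 − 2×$120.00 = $2,709.00
  $144.00 + 12.3% × ($2,709.00 − $2,400.00) = $144.00 + 12.3% × $309.00 = $182.01
Transit Levy: 6.57% × $2,949.00 = $193.75
Training Fund Levy: cap $43,388.00 − YTD $40,589.00 = $2,799.00 subject; 7.56% × $2,799.00 = $211.60
Solidarity Surcharge: 2.8% × $2,949.00 = $82.57
Total withheld: $182.01 + $193.75 + $211.60 + $82.57 = $669.93
Net pay: $2,949.00 − $669.93 = $2,279.07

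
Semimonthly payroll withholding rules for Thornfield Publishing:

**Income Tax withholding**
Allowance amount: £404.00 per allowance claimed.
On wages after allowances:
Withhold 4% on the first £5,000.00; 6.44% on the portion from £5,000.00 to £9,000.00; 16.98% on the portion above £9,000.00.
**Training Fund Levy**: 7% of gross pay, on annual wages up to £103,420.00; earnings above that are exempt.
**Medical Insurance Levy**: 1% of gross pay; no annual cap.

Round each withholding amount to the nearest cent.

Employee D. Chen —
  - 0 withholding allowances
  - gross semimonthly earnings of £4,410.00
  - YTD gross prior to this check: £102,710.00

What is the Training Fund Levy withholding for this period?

£49.70

Training Fund Levy: cap £103,420.00 − YTD £102,710.00 = £710.00 subject; 7% × £710.00 = £49.70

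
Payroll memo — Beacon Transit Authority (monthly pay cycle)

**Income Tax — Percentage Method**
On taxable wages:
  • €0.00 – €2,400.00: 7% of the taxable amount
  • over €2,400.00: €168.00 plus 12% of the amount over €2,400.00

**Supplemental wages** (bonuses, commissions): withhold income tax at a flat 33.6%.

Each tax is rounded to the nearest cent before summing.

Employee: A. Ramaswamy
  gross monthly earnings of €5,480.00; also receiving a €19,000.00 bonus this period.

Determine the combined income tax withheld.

Income Tax: taxable = €5,480.00
  €168.00 + 12% × (€5,480.00 − €2,400.00) = €168.00 + 12% × €3,080.00 = €537.60
Supplemental (33.6% flat on bonus): 33.6% × €19,000.00 = €6,384.00
Total income tax: €537.60 + €6,384.00 = €6,921.60

€6,921.60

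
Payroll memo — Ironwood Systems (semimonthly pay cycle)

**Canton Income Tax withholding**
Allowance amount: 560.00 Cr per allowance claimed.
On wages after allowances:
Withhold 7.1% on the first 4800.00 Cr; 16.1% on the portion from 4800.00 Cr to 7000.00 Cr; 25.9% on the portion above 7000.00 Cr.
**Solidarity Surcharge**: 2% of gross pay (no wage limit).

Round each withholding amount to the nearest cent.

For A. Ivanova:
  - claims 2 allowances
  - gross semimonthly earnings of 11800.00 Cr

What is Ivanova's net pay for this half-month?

9915.88 Cr

Canton Income Tax: taxable = 11800.00 Cr − 2×560.00 Cr = 10680.00 Cr
  695.00 Cr + 25.9% × (10680.00 Cr − 7000.00 Cr) = 695.00 Cr + 25.9% × 3680.00 Cr = 1648.12 Cr
Solidarity Surcharge: 2% × 11800.00 Cr = 236.00 Cr
Total withheld: 1648.12 Cr + 236.00 Cr = 1884.12 Cr
Net pay: 11800.00 Cr − 1884.12 Cr = 9915.88 Cr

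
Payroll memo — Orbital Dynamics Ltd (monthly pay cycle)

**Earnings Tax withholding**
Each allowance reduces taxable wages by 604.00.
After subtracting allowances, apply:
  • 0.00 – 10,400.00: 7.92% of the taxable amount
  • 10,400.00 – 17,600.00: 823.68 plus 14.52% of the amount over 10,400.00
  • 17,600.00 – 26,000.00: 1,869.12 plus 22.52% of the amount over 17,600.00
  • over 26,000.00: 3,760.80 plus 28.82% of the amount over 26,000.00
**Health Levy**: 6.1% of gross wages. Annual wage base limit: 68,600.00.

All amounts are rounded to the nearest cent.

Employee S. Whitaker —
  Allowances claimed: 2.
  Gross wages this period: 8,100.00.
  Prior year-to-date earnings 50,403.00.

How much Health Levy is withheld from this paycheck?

Health Levy: 6.1% × 8,100.00 = 494.10

494.10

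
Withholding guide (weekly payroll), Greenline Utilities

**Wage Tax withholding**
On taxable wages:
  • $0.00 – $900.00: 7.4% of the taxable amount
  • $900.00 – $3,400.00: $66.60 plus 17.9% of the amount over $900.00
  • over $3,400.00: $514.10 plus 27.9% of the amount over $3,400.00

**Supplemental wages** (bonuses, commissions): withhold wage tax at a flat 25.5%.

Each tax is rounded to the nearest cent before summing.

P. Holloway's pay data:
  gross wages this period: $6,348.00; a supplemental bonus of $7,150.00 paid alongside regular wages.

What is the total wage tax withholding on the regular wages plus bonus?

Wage Tax: taxable = $6,348.00
  $514.10 + 27.9% × ($6,348.00 − $3,400.00) = $514.10 + 27.9% × $2,948.00 = $1,336.59
Supplemental (25.5% flat on bonus): 25.5% × $7,150.00 = $1,823.25
Total wage tax: $1,336.59 + $1,823.25 = $3,159.84

$3,159.84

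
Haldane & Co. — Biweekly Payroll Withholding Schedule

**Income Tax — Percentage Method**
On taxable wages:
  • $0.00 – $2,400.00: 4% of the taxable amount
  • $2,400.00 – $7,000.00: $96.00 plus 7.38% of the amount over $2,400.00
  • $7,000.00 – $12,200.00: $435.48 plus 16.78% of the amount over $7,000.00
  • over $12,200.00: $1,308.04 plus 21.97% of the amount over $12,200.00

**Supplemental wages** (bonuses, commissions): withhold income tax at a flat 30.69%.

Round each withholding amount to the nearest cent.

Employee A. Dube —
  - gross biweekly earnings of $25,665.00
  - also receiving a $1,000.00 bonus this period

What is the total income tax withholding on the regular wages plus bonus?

$4,573.20

Income Tax: taxable = $25,665.00
  $1,308.04 + 21.97% × ($25,665.00 − $12,200.00) = $1,308.04 + 21.97% × $13,465.00 = $4,266.30
Supplemental (30.69% flat on bonus): 30.69% × $1,000.00 = $306.90
Total income tax: $4,266.30 + $306.90 = $4,573.20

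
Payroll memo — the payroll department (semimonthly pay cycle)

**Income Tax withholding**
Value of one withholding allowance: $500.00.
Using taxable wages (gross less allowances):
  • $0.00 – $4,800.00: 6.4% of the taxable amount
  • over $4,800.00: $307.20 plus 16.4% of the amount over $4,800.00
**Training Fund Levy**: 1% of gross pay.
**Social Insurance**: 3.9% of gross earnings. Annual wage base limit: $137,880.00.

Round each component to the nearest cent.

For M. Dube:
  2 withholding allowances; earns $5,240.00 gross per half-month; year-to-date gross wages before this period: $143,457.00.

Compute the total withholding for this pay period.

Income Tax: taxable = $5,240.00 − 2×$500.00 = $4,240.00
  6.4% × $4,240.00 = $271.36
Training Fund Levy: 1% × $5,240.00 = $52.40
Social Insurance: YTD $143,457.00 ≥ cap $137,880.00 → $0.00
Total: $271.36 + $52.40 + $0.00 = $323.76

$323.76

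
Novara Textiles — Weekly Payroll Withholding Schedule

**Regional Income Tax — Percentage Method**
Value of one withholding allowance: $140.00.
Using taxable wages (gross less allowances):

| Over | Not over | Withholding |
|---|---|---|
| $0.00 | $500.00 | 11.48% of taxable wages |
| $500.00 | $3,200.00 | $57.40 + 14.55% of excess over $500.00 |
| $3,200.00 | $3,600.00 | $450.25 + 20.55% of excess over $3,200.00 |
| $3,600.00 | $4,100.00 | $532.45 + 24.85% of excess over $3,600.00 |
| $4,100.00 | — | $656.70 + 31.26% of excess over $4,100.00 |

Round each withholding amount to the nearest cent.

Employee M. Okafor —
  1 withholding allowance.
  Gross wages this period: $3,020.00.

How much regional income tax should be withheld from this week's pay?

$403.69

Regional Income Tax: taxable = $3,020.00 − 1×$140.00 = $2,880.00
  $57.40 + 14.55% × ($2,880.00 − $500.00) = $57.40 + 14.55% × $2,380.00 = $403.69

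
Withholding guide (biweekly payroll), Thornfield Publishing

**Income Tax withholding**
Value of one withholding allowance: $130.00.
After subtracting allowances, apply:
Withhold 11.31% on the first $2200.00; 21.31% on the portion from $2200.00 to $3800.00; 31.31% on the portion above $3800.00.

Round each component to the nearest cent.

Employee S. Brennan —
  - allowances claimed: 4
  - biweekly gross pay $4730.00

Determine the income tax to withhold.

Income Tax: taxable = $4730.00 − 4×$130.00 = $4210.00
  $589.78 + 31.31% × ($4210.00 − $3800.00) = $589.78 + 31.31% × $410.00 = $718.15

$718.15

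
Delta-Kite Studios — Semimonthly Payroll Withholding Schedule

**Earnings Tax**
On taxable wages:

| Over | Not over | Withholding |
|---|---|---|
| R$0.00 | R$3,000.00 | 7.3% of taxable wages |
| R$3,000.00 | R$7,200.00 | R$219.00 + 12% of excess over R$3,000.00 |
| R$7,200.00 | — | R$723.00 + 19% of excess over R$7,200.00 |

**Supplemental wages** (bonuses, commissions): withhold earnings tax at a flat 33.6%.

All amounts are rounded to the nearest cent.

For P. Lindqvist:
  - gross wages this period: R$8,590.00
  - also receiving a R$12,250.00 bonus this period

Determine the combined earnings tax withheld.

R$5,103.10

Earnings Tax: taxable = R$8,590.00
  R$723.00 + 19% × (R$8,590.00 − R$7,200.00) = R$723.00 + 19% × R$1,390.00 = R$987.10
Supplemental (33.6% flat on bonus): 33.6% × R$12,250.00 = R$4,116.00
Total earnings tax: R$987.10 + R$4,116.00 = R$5,103.10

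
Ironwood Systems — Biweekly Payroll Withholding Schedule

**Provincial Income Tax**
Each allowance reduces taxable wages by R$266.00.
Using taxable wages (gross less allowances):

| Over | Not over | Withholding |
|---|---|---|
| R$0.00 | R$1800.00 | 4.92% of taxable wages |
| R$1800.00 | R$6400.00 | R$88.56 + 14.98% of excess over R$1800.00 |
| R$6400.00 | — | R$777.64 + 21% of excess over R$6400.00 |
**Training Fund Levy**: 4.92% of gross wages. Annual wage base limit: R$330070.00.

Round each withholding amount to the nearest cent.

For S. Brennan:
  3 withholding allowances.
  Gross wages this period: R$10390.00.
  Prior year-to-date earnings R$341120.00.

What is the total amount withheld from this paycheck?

Provincial Income Tax: taxable = R$10390.00 − 3×R$266.00 = R$9592.00
  R$777.64 + 21% × (R$9592.00 − R$6400.00) = R$777.64 + 21% × R$3192.00 = R$1447.96
Training Fund Levy: YTD R$341120.00 ≥ cap R$330070.00 → R$0.00
Total: R$1447.96 + R$0.00 = R$1447.96

R$1447.96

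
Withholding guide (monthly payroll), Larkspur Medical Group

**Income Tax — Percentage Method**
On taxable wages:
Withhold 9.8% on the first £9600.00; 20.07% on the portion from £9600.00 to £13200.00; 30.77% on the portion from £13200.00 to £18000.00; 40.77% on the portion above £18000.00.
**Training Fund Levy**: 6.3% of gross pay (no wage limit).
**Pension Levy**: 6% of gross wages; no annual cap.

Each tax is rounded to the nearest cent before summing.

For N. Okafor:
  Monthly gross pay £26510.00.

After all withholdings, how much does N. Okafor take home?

£16639.46

Income Tax: taxable = £26510.00
  £3140.28 + 40.77% × (£26510.00 − £18000.00) = £3140.28 + 40.77% × £8510.00 = £6609.81
Training Fund Levy: 6.3% × £26510.00 = £1670.13
Pension Levy: 6% × £26510.00 = £1590.60
Total withheld: £6609.81 + £1670.13 + £1590.60 = £9870.54
Net pay: £26510.00 − £9870.54 = £16639.46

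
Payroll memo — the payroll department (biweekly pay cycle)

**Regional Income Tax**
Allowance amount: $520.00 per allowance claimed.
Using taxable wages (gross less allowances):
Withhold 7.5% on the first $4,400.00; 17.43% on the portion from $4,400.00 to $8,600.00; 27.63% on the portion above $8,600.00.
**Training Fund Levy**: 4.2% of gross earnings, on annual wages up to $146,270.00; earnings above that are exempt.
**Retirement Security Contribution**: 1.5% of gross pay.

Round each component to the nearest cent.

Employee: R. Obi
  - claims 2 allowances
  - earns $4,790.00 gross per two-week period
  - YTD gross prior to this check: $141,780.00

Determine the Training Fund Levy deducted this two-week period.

$188.58

Training Fund Levy: cap $146,270.00 − YTD $141,780.00 = $4,490.00 subject; 4.2% × $4,490.00 = $188.58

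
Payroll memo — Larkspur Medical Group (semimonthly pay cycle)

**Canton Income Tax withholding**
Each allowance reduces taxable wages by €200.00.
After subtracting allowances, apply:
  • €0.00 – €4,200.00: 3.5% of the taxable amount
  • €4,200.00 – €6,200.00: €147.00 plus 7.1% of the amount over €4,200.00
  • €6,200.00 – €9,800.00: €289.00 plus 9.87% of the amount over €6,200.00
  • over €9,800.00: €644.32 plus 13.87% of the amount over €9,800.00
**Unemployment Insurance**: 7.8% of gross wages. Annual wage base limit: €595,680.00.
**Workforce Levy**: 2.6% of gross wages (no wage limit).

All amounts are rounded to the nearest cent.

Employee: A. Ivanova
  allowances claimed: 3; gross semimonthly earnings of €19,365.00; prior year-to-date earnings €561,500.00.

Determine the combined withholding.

€3,901.73

Canton Income Tax: taxable = €19,365.00 − 3×€200.00 = €18,765.00
  €644.32 + 13.87% × (€18,765.00 − €9,800.00) = €644.32 + 13.87% × €8,965.00 = €1,887.77
Unemployment Insurance: 7.8% × €19,365.00 = €1,510.47
Workforce Levy: 2.6% × €19,365.00 = €503.49
Total: €1,887.77 + €1,510.47 + €503.49 = €3,901.73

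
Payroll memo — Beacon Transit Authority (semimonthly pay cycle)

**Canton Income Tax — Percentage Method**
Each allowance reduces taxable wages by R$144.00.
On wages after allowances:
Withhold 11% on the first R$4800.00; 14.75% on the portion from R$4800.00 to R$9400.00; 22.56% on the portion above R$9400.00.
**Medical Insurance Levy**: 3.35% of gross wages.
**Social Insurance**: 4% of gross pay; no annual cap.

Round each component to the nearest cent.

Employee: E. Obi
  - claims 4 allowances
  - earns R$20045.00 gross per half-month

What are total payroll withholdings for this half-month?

R$4951.38

Canton Income Tax: taxable = R$20045.00 − 4×R$144.00 = R$19469.00
  R$1206.50 + 22.56% × (R$19469.00 − R$9400.00) = R$1206.50 + 22.56% × R$10069.00 = R$3478.07
Medical Insurance Levy: 3.35% × R$20045.00 = R$671.51
Social Insurance: 4% × R$20045.00 = R$801.80
Total: R$3478.07 + R$671.51 + R$801.80 = R$4951.38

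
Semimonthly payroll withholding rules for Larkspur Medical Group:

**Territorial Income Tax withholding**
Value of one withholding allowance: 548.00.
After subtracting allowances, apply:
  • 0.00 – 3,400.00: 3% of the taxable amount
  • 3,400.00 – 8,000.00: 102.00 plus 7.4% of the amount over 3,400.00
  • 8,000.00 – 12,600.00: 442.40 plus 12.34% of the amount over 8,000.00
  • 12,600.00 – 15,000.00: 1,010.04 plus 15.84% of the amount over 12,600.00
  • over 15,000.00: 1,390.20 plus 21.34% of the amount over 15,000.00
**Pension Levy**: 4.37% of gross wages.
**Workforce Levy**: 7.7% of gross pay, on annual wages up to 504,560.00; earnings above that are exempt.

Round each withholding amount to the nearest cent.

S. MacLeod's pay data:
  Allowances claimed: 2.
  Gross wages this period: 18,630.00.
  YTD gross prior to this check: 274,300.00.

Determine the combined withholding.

Territorial Income Tax: taxable = 18,630.00 − 2×548.00 = 17,534.00
  1,390.20 + 21.34% × (17,534.00 − 15,000.00) = 1,390.20 + 21.34% × 2,534.00 = 1,930.96
Pension Levy: 4.37% × 18,630.00 = 814.13
Workforce Levy: 7.7% × 18,630.00 = 1,434.51
Total: 1,930.96 + 814.13 + 1,434.51 = 4,179.60

4,179.60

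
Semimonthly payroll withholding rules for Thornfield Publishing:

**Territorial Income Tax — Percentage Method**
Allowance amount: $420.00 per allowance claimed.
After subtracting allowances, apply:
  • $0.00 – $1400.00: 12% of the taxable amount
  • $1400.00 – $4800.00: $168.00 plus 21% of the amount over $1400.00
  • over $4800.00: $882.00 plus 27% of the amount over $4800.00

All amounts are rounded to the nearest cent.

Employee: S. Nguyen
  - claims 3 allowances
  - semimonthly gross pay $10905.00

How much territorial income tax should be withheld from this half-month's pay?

Territorial Income Tax: taxable = $10905.00 − 3×$420.00 = $9645.00
  $882.00 + 27% × ($9645.00 − $4800.00) = $882.00 + 27% × $4845.00 = $2190.15

$2190.15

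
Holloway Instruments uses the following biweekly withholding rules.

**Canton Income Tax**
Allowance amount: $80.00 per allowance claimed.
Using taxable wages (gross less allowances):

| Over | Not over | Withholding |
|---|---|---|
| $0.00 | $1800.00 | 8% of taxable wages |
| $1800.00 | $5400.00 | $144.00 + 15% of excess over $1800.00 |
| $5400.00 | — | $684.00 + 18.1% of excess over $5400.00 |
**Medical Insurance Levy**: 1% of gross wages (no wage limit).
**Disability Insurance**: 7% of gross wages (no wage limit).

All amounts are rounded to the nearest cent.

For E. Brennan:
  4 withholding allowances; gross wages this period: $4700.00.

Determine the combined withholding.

Canton Income Tax: taxable = $4700.00 − 4×$80.00 = $4380.00
  $144.00 + 15% × ($4380.00 − $1800.00) = $144.00 + 15% × $2580.00 = $531.00
Medical Insurance Levy: 1% × $4700.00 = $47.00
Disability Insurance: 7% × $4700.00 = $329.00
Total: $531.00 + $47.00 + $329.00 = $907.00

$907.00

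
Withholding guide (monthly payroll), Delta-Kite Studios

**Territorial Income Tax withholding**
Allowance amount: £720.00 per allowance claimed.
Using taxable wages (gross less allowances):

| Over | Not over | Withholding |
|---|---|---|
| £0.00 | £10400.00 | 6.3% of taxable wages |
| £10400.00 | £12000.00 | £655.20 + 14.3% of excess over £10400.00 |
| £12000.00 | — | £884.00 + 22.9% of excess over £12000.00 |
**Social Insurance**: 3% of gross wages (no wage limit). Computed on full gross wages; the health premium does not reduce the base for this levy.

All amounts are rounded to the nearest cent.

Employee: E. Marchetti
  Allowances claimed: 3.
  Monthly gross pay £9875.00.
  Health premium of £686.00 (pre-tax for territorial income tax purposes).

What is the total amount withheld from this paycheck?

Territorial Income Tax: taxable = £9875.00 − £686.00 − 3×£720.00 = £7029.00
  6.3% × £7029.00 = £442.83
Social Insurance: 3% × £9875.00 = £296.25
Total: £442.83 + £296.25 = £739.08

£739.08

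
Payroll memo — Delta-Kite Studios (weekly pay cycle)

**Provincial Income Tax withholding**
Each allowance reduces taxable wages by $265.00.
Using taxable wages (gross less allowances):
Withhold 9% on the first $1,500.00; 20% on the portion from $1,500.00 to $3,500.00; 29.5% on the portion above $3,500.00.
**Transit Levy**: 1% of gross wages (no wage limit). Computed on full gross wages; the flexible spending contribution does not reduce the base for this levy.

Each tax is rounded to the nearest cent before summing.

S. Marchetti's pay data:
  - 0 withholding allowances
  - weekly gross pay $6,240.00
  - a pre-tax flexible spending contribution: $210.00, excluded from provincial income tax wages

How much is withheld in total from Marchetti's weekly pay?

Provincial Income Tax: taxable = $6,240.00 − $210.00 = $6,030.00
  $535.00 + 29.5% × ($6,030.00 − $3,500.00) = $535.00 + 29.5% × $2,530.00 = $1,281.35
Transit Levy: 1% × $6,240.00 = $62.40
Total: $1,281.35 + $62.40 = $1,343.75

$1,343.75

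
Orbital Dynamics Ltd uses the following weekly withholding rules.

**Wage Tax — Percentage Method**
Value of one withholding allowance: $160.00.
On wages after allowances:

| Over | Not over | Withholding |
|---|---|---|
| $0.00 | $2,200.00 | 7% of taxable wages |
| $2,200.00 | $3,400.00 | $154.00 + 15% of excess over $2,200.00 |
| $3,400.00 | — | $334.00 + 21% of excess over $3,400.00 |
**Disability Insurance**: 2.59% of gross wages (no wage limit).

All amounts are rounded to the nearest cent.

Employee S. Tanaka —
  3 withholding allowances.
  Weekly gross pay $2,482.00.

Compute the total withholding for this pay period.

Wage Tax: taxable = $2,482.00 − 3×$160.00 = $2,002.00
  7% × $2,002.00 = $140.14
Disability Insurance: 2.59% × $2,482.00 = $64.28
Total: $140.14 + $64.28 = $204.42

$204.42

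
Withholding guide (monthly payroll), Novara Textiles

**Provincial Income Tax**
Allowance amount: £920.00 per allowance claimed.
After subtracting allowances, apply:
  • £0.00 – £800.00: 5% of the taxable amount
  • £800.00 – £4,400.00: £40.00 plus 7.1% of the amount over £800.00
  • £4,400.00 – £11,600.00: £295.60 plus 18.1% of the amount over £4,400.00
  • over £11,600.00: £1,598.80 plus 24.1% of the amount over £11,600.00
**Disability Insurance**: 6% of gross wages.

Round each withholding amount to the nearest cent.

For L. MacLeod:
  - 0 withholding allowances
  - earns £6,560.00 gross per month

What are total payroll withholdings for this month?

£1,080.16

Provincial Income Tax: taxable = £6,560.00
  £295.60 + 18.1% × (£6,560.00 − £4,400.00) = £295.60 + 18.1% × £2,160.00 = £686.56
Disability Insurance: 6% × £6,560.00 = £393.60
Total: £686.56 + £393.60 = £1,080.16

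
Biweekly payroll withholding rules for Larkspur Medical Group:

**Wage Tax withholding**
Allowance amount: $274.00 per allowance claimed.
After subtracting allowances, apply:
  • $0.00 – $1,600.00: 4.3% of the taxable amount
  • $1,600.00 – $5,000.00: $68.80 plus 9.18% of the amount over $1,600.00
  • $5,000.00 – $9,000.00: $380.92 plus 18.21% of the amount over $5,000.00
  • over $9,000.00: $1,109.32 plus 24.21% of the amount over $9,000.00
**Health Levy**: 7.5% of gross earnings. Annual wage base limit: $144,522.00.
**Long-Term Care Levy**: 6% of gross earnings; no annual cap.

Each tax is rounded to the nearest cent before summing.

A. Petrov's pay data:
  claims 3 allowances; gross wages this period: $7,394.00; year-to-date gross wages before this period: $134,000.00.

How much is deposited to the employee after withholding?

$5,728.63

Wage Tax: taxable = $7,394.00 − 3×$274.00 = $6,572.00
  $380.92 + 18.21% × ($6,572.00 − $5,000.00) = $380.92 + 18.21% × $1,572.00 = $667.18
Health Levy: 7.5% × $7,394.00 = $554.55
Long-Term Care Levy: 6% × $7,394.00 = $443.64
Total withheld: $667.18 + $554.55 + $443.64 = $1,665.37
Net pay: $7,394.00 − $1,665.37 = $5,728.63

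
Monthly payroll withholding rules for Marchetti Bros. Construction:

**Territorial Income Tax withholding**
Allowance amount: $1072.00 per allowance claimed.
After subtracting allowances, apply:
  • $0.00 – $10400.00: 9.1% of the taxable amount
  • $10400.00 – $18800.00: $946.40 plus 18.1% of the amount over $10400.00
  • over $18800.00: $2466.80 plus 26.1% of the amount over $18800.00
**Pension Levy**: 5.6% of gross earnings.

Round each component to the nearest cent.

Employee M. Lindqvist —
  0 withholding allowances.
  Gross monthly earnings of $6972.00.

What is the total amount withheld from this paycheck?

$1024.88

Territorial Income Tax: taxable = $6972.00
  9.1% × $6972.00 = $634.45
Pension Levy: 5.6% × $6972.00 = $390.43
Total: $634.45 + $390.43 = $1024.88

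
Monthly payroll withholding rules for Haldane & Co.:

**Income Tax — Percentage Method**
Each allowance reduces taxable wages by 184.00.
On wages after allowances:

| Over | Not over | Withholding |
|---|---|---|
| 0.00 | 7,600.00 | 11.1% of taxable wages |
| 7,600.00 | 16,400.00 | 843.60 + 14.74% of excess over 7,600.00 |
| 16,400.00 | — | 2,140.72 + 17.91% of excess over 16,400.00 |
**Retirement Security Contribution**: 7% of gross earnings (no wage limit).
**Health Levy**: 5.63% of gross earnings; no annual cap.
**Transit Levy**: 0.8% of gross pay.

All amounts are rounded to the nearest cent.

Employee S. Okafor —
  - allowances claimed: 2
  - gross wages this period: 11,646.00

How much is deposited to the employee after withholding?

8,696.20

Income Tax: taxable = 11,646.00 − 2×184.00 = 11,278.00
  843.60 + 14.74% × (11,278.00 − 7,600.00) = 843.60 + 14.74% × 3,678.00 = 1,385.74
Retirement Security Contribution: 7% × 11,646.00 = 815.22
Health Levy: 5.63% × 11,646.00 = 655.67
Transit Levy: 0.8% × 11,646.00 = 93.17
Total withheld: 1,385.74 + 815.22 + 655.67 + 93.17 = 2,949.80
Net pay: 11,646.00 − 2,949.80 = 8,696.20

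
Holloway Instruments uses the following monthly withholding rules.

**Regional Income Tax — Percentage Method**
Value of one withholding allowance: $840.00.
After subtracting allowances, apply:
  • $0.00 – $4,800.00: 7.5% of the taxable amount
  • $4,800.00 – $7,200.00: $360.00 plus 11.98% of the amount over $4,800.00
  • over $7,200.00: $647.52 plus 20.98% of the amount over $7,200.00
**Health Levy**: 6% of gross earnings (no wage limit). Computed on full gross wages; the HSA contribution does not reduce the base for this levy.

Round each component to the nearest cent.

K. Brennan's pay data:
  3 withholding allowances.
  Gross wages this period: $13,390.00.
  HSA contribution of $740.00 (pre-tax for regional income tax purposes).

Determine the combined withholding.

Regional Income Tax: taxable = $13,390.00 − $740.00 − 3×$840.00 = $10,130.00
  $647.52 + 20.98% × ($10,130.00 − $7,200.00) = $647.52 + 20.98% × $2,930.00 = $1,262.23
Health Levy: 6% × $13,390.00 = $803.40
Total: $1,262.23 + $803.40 = $2,065.63

$2,065.63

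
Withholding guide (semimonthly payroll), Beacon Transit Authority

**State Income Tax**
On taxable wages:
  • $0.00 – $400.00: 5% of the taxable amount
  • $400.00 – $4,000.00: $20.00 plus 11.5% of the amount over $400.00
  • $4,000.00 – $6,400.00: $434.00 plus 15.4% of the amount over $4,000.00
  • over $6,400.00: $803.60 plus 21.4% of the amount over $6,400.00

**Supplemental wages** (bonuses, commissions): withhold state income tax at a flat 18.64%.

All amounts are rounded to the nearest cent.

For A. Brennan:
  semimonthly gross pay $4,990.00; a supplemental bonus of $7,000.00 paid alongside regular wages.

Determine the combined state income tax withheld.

State Income Tax: taxable = $4,990.00
  $434.00 + 15.4% × ($4,990.00 − $4,000.00) = $434.00 + 15.4% × $990.00 = $586.46
Supplemental (18.64% flat on bonus): 18.64% × $7,000.00 = $1,304.80
Total state income tax: $586.46 + $1,304.80 = $1,891.26

$1,891.26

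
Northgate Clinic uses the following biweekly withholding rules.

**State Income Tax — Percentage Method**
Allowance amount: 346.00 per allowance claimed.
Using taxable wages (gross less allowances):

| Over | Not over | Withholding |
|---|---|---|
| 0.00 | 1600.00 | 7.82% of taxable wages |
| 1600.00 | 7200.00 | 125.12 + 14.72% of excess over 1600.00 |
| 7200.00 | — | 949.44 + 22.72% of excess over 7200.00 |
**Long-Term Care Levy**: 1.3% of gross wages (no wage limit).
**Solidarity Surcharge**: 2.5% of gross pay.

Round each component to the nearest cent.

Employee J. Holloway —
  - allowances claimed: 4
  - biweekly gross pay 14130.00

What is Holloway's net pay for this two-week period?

11383.57

State Income Tax: taxable = 14130.00 − 4×346.00 = 12746.00
  949.44 + 22.72% × (12746.00 − 7200.00) = 949.44 + 22.72% × 5546.00 = 2209.49
Long-Term Care Levy: 1.3% × 14130.00 = 183.69
Solidarity Surcharge: 2.5% × 14130.00 = 353.25
Total withheld: 2209.49 + 183.69 + 353.25 = 2746.43
Net pay: 14130.00 − 2746.43 = 11383.57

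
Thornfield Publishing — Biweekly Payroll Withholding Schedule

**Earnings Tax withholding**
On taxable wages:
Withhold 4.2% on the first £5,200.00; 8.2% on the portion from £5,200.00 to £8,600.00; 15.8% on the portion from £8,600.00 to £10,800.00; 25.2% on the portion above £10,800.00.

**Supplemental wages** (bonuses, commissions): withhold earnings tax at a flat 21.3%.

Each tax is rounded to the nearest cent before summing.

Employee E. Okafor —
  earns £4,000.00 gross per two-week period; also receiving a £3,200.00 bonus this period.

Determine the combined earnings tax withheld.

Earnings Tax: taxable = £4,000.00
  4.2% × £4,000.00 = £168.00
Supplemental (21.3% flat on bonus): 21.3% × £3,200.00 = £681.60
Total earnings tax: £168.00 + £681.60 = £849.60

£849.60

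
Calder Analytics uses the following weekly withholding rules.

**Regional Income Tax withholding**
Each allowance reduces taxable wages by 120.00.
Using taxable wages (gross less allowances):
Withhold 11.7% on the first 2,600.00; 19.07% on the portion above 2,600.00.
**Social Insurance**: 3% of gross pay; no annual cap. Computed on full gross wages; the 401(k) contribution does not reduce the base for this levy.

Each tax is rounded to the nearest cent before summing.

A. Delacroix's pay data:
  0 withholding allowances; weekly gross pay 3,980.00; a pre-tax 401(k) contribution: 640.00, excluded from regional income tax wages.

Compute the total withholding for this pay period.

Regional Income Tax: taxable = 3,980.00 − 640.00 = 3,340.00
  304.20 + 19.07% × (3,340.00 − 2,600.00) = 304.20 + 19.07% × 740.00 = 445.32
Social Insurance: 3% × 3,980.00 = 119.40
Total: 445.32 + 119.40 = 564.72

564.72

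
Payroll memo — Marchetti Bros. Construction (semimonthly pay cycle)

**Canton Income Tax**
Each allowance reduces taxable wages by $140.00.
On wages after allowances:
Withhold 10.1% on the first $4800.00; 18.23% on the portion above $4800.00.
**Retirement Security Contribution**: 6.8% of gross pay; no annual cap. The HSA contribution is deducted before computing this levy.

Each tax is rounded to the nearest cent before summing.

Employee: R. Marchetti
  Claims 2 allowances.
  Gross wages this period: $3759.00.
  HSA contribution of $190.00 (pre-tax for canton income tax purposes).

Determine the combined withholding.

Canton Income Tax: taxable = $3759.00 − $190.00 − 2×$140.00 = $3289.00
  10.1% × $3289.00 = $332.19
Retirement Security Contribution: 6.8% × $3569.00 = $242.69
Total: $332.19 + $242.69 = $574.88

$574.88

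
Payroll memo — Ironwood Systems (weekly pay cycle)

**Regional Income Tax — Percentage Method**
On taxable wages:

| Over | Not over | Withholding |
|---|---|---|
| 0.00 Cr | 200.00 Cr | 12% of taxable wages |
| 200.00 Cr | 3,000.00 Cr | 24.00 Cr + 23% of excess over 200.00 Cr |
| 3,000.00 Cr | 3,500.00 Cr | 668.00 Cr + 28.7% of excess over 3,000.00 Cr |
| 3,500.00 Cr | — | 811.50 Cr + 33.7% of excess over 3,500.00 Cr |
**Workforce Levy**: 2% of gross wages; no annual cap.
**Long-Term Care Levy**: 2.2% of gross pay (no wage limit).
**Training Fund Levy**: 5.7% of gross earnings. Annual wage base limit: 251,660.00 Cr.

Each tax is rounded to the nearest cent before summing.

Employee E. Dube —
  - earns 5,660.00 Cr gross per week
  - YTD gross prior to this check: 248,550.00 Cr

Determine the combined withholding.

Regional Income Tax: taxable = 5,660.00 Cr
  811.50 Cr + 33.7% × (5,660.00 Cr − 3,500.00 Cr) = 811.50 Cr + 33.7% × 2,160.00 Cr = 1,539.42 Cr
Workforce Levy: 2% × 5,660.00 Cr = 113.20 Cr
Long-Term Care Levy: 2.2% × 5,660.00 Cr = 124.52 Cr
Training Fund Levy: cap 251,660.00 Cr − YTD 248,550.00 Cr = 3,110.00 Cr subject; 5.7% × 3,110.00 Cr = 177.27 Cr
Total: 1,539.42 Cr + 113.20 Cr + 124.52 Cr + 177.27 Cr = 1,954.41 Cr

1,954.41 Cr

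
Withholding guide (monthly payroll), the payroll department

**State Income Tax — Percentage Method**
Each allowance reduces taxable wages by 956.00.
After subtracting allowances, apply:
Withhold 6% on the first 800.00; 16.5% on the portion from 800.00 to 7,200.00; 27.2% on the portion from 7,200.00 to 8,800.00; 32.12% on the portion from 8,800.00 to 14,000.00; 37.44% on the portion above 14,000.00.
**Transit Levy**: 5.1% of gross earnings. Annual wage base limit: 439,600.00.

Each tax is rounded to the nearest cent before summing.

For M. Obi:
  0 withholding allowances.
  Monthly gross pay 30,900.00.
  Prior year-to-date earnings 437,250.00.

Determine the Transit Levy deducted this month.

Transit Levy: cap 439,600.00 − YTD 437,250.00 = 2,350.00 subject; 5.1% × 2,350.00 = 119.85

119.85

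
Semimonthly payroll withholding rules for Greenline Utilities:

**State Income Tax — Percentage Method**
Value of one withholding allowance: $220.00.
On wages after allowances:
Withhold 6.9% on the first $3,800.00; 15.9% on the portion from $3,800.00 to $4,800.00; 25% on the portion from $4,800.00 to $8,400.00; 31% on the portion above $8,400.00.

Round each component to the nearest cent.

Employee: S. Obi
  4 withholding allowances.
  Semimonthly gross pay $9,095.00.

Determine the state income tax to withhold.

$1,274.95

State Income Tax: taxable = $9,095.00 − 4×$220.00 = $8,215.00
  $421.20 + 25% × ($8,215.00 − $4,800.00) = $421.20 + 25% × $3,415.00 = $1,274.95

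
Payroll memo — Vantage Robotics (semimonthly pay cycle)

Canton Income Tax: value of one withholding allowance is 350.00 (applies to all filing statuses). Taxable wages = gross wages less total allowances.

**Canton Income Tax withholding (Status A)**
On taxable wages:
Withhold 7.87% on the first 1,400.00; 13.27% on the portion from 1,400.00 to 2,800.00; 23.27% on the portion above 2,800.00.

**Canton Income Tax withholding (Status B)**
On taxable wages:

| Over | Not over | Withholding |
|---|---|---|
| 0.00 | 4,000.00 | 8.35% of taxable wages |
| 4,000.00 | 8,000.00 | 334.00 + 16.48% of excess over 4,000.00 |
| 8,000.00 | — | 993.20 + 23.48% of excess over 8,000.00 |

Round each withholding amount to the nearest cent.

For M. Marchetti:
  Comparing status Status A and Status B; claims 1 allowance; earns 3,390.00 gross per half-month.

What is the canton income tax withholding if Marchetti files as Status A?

351.81

Canton Income Tax (Status A): taxable = 3,390.00 − 1×350.00 = 3,040.00
  295.96 + 23.27% × (3,040.00 − 2,800.00) = 295.96 + 23.27% × 240.00 = 351.81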